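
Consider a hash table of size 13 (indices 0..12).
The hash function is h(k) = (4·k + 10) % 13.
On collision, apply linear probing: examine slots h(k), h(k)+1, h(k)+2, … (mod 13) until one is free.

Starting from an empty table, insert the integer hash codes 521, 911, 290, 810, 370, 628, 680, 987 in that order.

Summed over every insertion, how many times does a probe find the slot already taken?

13

521 hashes to 1; slot 1 is free -> place at 1.
911 hashes to 1; 1 taken -> place at 2.
290 hashes to 0; slot 0 is free -> place at 0.
810 hashes to 0; 0,1,2 taken -> place at 3.
370 hashes to 8; slot 8 is free -> place at 8.
628 hashes to 0; 0,1,2,3 taken -> place at 4.
680 hashes to 0; 0,1,2,3,4 taken -> place at 5.
987 hashes to 6; slot 6 is free -> place at 6.
Table: [290, 521, 911, 810, 628, 680, 987, _, 370, _, _, _, _]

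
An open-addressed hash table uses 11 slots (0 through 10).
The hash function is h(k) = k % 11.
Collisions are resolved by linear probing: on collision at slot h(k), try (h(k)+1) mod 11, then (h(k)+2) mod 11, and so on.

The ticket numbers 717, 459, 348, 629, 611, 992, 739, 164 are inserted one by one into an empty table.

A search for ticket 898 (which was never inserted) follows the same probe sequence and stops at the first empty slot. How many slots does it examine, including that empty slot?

Insert 717: h=2, slot 2 empty → index 2.
Insert 459: h=8, slot 8 empty → index 8.
Insert 348: h=7, slot 7 empty → index 7.
Insert 629: h=2, slot 2 occupied → index 3.
Insert 611: h=6, slot 6 empty → index 6.
Insert 992: h=2, slots 2,3 occupied → index 4.
Insert 739: h=2, slots 2,3,4 occupied → index 5.
Insert 164: h=10, slot 10 empty → index 10.
Table: [—, —, 717, 629, 992, 739, 611, 348, 459, —, 164]
Lookup 898: h=7, probe 7,8,9 → slot 9 empty, not found.

3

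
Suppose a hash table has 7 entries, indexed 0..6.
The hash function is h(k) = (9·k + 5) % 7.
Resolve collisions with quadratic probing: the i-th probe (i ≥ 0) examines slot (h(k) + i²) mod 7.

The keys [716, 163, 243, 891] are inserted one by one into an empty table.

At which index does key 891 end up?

6

716: h=2 -> slot 2
163: h=2, probe 2,3 -> slot 3
243: h=1 -> slot 1
891: h=2, probe 2,3,6 -> slot 6
Table: [∅, 243, 716, 163, ∅, ∅, 891]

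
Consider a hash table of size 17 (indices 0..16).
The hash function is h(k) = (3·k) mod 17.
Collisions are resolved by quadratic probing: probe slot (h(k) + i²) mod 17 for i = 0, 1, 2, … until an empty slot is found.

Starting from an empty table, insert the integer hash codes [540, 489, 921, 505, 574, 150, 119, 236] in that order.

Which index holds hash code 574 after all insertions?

540 hashes to 5; slot 5 is free -> place at 5.
489 hashes to 5; 5 taken -> place at 6.
921 hashes to 9; slot 9 is free -> place at 9.
505 hashes to 2; slot 2 is free -> place at 2.
574 hashes to 5; 5,6,9 taken -> place at 14.
150 hashes to 8; slot 8 is free -> place at 8.
119 hashes to 0; slot 0 is free -> place at 0.
236 hashes to 11; slot 11 is free -> place at 11.
Table: [119, —, 505, —, —, 540, 489, —, 150, 921, —, 236, —, —, 574, —, —]

14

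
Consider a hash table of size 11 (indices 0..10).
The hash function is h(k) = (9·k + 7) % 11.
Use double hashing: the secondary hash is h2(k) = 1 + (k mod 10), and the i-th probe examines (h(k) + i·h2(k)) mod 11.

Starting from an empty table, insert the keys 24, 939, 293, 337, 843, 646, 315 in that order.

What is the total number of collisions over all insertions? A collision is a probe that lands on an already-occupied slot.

4

24: h=3 -> slot 3
939: h=10 -> slot 10
293: h=4 -> slot 4
337: h=4, h2=8, probe 4,1 -> slot 1
843: h=4, h2=4, probe 4,8 -> slot 8
646: h=2 -> slot 2
315: h=4, h2=6, probe 4,10,5 -> slot 5
Table: [_, 337, 646, 24, 293, 315, _, _, 843, _, 939]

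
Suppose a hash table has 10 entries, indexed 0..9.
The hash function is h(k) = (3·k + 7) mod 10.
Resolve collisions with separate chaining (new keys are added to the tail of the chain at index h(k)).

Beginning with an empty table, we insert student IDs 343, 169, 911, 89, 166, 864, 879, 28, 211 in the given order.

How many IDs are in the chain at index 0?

2

343 -> bucket 6
169 -> bucket 4
911 -> bucket 0
89 -> bucket 4 (collision)
166 -> bucket 5
864 -> bucket 9
879 -> bucket 4 (collision)
28 -> bucket 1
211 -> bucket 0 (collision)
Final buckets:
0: 911 -> 211
1: 28
2: ∅
3: ∅
4: 169 -> 89 -> 879
5: 166
6: 343
7: ∅
8: ∅
9: 864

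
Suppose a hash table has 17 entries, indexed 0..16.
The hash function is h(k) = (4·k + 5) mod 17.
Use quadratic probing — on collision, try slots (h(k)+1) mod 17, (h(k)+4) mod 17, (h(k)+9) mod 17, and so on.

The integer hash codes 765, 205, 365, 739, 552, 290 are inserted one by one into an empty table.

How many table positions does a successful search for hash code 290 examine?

2

765: h=5 => slot 5
205: h=9 => slot 9
365: h=3 => slot 3
739: h=3, probe 3,4 => slot 4
552: h=3, probe 3,4,7 => slot 7
290: h=9, probe 9,10 => slot 10
Table: [., ., ., 365, 739, 765, ., 552, ., 205, 290, ., ., ., ., ., .]
Lookup 290: h=9, probe 9,10 → found at 10.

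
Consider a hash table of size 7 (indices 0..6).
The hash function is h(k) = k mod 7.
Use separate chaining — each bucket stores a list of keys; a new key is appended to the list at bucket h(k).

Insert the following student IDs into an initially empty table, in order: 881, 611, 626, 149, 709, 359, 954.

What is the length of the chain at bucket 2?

5

881 → bucket 6
611 → bucket 2
626 → bucket 3
149 → bucket 2 (collision)
709 → bucket 2 (collision)
359 → bucket 2 (collision)
954 → bucket 2 (collision)
Final buckets:
0: .
1: .
2: 611 -> 149 -> 709 -> 359 -> 954
3: 626
4: .
5: .
6: 881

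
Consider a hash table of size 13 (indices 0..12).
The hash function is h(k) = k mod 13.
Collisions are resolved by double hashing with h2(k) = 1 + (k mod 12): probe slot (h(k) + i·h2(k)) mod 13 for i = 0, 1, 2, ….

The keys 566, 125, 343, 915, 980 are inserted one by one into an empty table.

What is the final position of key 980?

1

566 hashes to 7; slot 7 is free -> place at 7.
125 hashes to 8; slot 8 is free -> place at 8.
343 hashes to 5; slot 5 is free -> place at 5.
915 hashes to 5, h2=4; 5 taken -> place at 9.
980 hashes to 5, h2=9; 5 taken -> place at 1.
Table: [-, 980, -, -, -, 343, -, 566, 125, 915, -, -, -]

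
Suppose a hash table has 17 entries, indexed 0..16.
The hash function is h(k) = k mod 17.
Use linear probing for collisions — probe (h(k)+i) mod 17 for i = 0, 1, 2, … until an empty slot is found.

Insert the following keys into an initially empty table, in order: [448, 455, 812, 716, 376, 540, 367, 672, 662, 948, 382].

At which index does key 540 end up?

Insert 448: h=6, slot 6 empty => index 6.
Insert 455: h=13, slot 13 empty => index 13.
Insert 812: h=13, slot 13 occupied => index 14.
Insert 716: h=2, slot 2 empty => index 2.
Insert 376: h=2, slot 2 occupied => index 3.
Insert 540: h=13, slots 13,14 occupied => index 15.
Insert 367: h=10, slot 10 empty => index 10.
Insert 672: h=9, slot 9 empty => index 9.
Insert 662: h=16, slot 16 empty => index 16.
Insert 948: h=13, slots 13,14,15,16 occupied => index 0.
Insert 382: h=8, slot 8 empty => index 8.
Table: [948, ∅, 716, 376, ∅, ∅, 448, ∅, 382, 672, 367, ∅, ∅, 455, 812, 540, 662]

15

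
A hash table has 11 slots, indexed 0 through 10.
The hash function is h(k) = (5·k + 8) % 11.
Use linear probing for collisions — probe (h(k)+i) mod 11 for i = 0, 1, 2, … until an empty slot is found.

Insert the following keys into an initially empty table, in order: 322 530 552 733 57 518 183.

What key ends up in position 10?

322 hashes to 1; slot 1 is free -> place at 1.
530 hashes to 7; slot 7 is free -> place at 7.
552 hashes to 7; 7 taken -> place at 8.
733 hashes to 10; slot 10 is free -> place at 10.
57 hashes to 7; 7,8 taken -> place at 9.
518 hashes to 2; slot 2 is free -> place at 2.
183 hashes to 10; 10 taken -> place at 0.
Table: [183, 322, 518, _, _, _, _, 530, 552, 57, 733]

733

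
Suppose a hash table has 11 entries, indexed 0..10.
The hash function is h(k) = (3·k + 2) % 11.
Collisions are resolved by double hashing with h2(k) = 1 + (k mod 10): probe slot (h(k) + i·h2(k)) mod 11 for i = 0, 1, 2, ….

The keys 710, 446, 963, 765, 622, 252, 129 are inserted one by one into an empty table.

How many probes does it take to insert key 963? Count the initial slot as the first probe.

710 hashes to 9; slot 9 is free → place at 9.
446 hashes to 9, h2=7; 9 taken → place at 5.
963 hashes to 9, h2=4; 9 taken → place at 2.
765 hashes to 9, h2=6; 9 taken → place at 4.
622 hashes to 9, h2=3; 9 taken → place at 1.
252 hashes to 10; slot 10 is free → place at 10.
129 hashes to 4, h2=10; 4 taken → place at 3.
Table: [-, 622, 963, 129, 765, 446, -, -, -, 710, 252]

2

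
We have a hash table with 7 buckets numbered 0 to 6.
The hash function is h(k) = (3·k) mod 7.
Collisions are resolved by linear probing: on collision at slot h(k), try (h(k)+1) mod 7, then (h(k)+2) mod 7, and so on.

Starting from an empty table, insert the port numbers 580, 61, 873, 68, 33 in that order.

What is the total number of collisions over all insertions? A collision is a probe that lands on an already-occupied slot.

580 hashes to 4; slot 4 is free -> place at 4.
61 hashes to 1; slot 1 is free -> place at 1.
873 hashes to 1; 1 taken -> place at 2.
68 hashes to 1; 1,2 taken -> place at 3.
33 hashes to 1; 1,2,3,4 taken -> place at 5.
Table: [-, 61, 873, 68, 580, 33, -]

7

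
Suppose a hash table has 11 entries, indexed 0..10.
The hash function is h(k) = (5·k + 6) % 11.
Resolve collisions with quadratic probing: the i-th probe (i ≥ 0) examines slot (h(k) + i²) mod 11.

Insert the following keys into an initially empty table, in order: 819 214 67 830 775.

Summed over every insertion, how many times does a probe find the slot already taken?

819 hashes to 9; slot 9 is free → place at 9.
214 hashes to 9; 9 taken → place at 10.
67 hashes to 0; slot 0 is free → place at 0.
830 hashes to 9; 9,10 taken → place at 2.
775 hashes to 9; 9,10,2 taken → place at 7.
Table: [67, —, 830, —, —, —, —, 775, —, 819, 214]

6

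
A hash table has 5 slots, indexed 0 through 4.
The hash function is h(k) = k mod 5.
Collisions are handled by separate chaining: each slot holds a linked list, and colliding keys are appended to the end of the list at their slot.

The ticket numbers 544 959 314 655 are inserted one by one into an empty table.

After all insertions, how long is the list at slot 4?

3

544 → bucket 4
959 → bucket 4 (collision)
314 → bucket 4 (collision)
655 → bucket 0
Final buckets:
0: 655
1: -
2: -
3: -
4: 544 -> 959 -> 314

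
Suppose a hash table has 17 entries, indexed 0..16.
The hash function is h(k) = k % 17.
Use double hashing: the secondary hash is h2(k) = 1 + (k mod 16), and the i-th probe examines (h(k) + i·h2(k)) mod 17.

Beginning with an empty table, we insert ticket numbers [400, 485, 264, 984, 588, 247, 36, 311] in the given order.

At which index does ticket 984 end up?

Insert 400: h=9, slot 9 empty → index 9.
Insert 485: h=9, h2=6, slot 9 occupied → index 15.
Insert 264: h=9, h2=9, slot 9 occupied → index 1.
Insert 984: h=15, h2=9, slot 15 occupied → index 7.
Insert 588: h=10, slot 10 empty → index 10.
Insert 247: h=9, h2=8, slot 9 occupied → index 0.
Insert 36: h=2, slot 2 empty → index 2.
Insert 311: h=5, slot 5 empty → index 5.
Table: [247, 264, 36, ., ., 311, ., 984, ., 400, 588, ., ., ., ., 485, .]

7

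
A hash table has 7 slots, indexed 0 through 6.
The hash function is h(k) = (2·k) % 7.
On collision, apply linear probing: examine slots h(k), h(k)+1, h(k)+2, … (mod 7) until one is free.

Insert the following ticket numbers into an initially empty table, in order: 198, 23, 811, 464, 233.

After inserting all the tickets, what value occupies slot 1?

198: h=4 -> slot 4
23: h=4, probe 4,5 -> slot 5
811: h=5, probe 5,6 -> slot 6
464: h=4, probe 4,5,6,0 -> slot 0
233: h=4, probe 4,5,6,0,1 -> slot 1
Table: [464, 233, _, _, 198, 23, 811]

233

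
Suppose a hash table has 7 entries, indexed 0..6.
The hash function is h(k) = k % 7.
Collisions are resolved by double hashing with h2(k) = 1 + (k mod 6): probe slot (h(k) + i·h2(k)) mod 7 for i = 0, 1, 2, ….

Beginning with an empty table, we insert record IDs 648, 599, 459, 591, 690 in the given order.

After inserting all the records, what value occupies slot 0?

591

648 hashes to 4; slot 4 is free -> place at 4.
599 hashes to 4, h2=6; 4 taken -> place at 3.
459 hashes to 4, h2=4; 4 taken -> place at 1.
591 hashes to 3, h2=4; 3 taken -> place at 0.
690 hashes to 4, h2=1; 4 taken -> place at 5.
Table: [591, 459, ∅, 599, 648, 690, ∅]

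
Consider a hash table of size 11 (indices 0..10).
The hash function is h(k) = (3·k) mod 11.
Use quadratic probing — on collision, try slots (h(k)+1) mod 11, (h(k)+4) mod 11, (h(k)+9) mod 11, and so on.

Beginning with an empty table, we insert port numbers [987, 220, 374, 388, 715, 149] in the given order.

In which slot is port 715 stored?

Insert 987: h=2, slot 2 empty => index 2.
Insert 220: h=0, slot 0 empty => index 0.
Insert 374: h=0, slot 0 occupied => index 1.
Insert 388: h=9, slot 9 empty => index 9.
Insert 715: h=0, slots 0,1 occupied => index 4.
Insert 149: h=7, slot 7 empty => index 7.
Table: [220, 374, 987, ., 715, ., ., 149, ., 388, .]

4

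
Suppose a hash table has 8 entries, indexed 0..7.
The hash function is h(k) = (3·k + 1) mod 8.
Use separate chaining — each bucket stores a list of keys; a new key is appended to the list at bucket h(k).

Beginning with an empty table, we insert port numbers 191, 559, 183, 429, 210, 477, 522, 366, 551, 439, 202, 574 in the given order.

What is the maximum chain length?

5

Insert 191: h=6, bucket 6 empty → new chain.
Insert 559: h=6, bucket 6 nonempty → append to chain.
Insert 183: h=6, bucket 6 nonempty → append to chain.
Insert 429: h=0, bucket 0 empty → new chain.
Insert 210: h=7, bucket 7 empty → new chain.
Insert 477: h=0, bucket 0 nonempty → append to chain.
Insert 522: h=7, bucket 7 nonempty → append to chain.
Insert 366: h=3, bucket 3 empty → new chain.
Insert 551: h=6, bucket 6 nonempty → append to chain.
Insert 439: h=6, bucket 6 nonempty → append to chain.
Insert 202: h=7, bucket 7 nonempty → append to chain.
Insert 574: h=3, bucket 3 nonempty → append to chain.
Final buckets:
0: 429 -> 477
1: .
2: .
3: 366 -> 574
4: .
5: .
6: 191 -> 559 -> 183 -> 551 -> 439
7: 210 -> 522 -> 202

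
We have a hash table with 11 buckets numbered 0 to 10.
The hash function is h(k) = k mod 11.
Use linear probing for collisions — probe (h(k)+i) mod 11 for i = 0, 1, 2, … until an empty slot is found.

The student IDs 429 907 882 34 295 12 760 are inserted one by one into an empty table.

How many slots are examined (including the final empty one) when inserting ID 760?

429: h=0 → slot 0
907: h=5 → slot 5
882: h=2 → slot 2
34: h=1 → slot 1
295: h=9 → slot 9
12: h=1, probe 1,2,3 → slot 3
760: h=1, probe 1,2,3,4 → slot 4
Table: [429, 34, 882, 12, 760, 907, —, —, —, 295, —]

4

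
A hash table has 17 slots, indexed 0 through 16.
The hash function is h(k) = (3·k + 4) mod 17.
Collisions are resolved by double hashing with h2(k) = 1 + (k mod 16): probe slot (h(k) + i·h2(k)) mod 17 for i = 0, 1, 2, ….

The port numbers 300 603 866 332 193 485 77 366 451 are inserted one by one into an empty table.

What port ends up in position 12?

366

300 hashes to 3; slot 3 is free -> place at 3.
603 hashes to 11; slot 11 is free -> place at 11.
866 hashes to 1; slot 1 is free -> place at 1.
332 hashes to 14; slot 14 is free -> place at 14.
193 hashes to 5; slot 5 is free -> place at 5.
485 hashes to 14, h2=6; 14,3 taken -> place at 9.
77 hashes to 14, h2=14; 14,11 taken -> place at 8.
366 hashes to 14, h2=15; 14 taken -> place at 12.
451 hashes to 14, h2=4; 14,1,5,9 taken -> place at 13.
Table: [., 866, ., 300, ., 193, ., ., 77, 485, ., 603, 366, 451, 332, ., .]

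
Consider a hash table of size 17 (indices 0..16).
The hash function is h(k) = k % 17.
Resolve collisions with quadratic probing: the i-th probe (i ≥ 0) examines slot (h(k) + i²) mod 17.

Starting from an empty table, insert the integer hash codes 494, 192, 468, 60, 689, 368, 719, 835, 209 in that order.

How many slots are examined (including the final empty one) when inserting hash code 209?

Insert 494: h=1, slot 1 empty -> index 1.
Insert 192: h=5, slot 5 empty -> index 5.
Insert 468: h=9, slot 9 empty -> index 9.
Insert 60: h=9, slot 9 occupied -> index 10.
Insert 689: h=9, slots 9,10 occupied -> index 13.
Insert 368: h=11, slot 11 empty -> index 11.
Insert 719: h=5, slot 5 occupied -> index 6.
Insert 835: h=2, slot 2 empty -> index 2.
Insert 209: h=5, slots 5,6,9 occupied -> index 14.
Table: [., 494, 835, ., ., 192, 719, ., ., 468, 60, 368, ., 689, 209, ., .]

4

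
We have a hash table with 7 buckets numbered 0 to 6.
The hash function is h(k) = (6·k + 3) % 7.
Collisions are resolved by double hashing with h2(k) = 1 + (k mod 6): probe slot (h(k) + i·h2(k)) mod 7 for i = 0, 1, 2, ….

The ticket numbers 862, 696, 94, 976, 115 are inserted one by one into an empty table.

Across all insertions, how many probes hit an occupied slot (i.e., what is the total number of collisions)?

5

Insert 862: h=2, slot 2 empty => index 2.
Insert 696: h=0, slot 0 empty => index 0.
Insert 94: h=0, h2=5, slot 0 occupied => index 5.
Insert 976: h=0, h2=5, slots 0,5 occupied => index 3.
Insert 115: h=0, h2=2, slots 0,2 occupied => index 4.
Table: [696, _, 862, 976, 115, 94, _]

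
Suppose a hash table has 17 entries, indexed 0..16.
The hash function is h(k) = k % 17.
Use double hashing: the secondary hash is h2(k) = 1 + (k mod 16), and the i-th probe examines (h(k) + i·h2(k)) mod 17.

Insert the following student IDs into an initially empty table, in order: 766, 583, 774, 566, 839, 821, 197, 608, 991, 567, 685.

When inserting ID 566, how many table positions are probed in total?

Insert 766: h=1, slot 1 empty → index 1.
Insert 583: h=5, slot 5 empty → index 5.
Insert 774: h=9, slot 9 empty → index 9.
Insert 566: h=5, h2=7, slot 5 occupied → index 12.
Insert 839: h=6, slot 6 empty → index 6.
Insert 821: h=5, h2=6, slot 5 occupied → index 11.
Insert 197: h=10, slot 10 empty → index 10.
Insert 608: h=13, slot 13 empty → index 13.
Insert 991: h=5, h2=16, slot 5 occupied → index 4.
Insert 567: h=6, h2=8, slot 6 occupied → index 14.
Insert 685: h=5, h2=14, slot 5 occupied → index 2.
Table: [∅, 766, 685, ∅, 991, 583, 839, ∅, ∅, 774, 197, 821, 566, 608, 567, ∅, ∅]

2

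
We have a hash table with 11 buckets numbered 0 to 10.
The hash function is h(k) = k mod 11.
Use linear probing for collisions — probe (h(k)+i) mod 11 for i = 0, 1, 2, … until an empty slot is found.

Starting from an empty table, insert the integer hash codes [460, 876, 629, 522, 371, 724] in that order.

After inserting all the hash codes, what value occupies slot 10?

460 hashes to 9; slot 9 is free → place at 9.
876 hashes to 7; slot 7 is free → place at 7.
629 hashes to 2; slot 2 is free → place at 2.
522 hashes to 5; slot 5 is free → place at 5.
371 hashes to 8; slot 8 is free → place at 8.
724 hashes to 9; 9 taken → place at 10.
Table: [_, _, 629, _, _, 522, _, 876, 371, 460, 724]

724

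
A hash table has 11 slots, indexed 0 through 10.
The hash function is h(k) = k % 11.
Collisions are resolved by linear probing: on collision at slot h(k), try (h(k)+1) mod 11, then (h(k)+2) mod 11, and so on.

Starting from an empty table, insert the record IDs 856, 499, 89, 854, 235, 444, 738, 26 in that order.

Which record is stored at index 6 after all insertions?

856 hashes to 9; slot 9 is free => place at 9.
499 hashes to 4; slot 4 is free => place at 4.
89 hashes to 1; slot 1 is free => place at 1.
854 hashes to 7; slot 7 is free => place at 7.
235 hashes to 4; 4 taken => place at 5.
444 hashes to 4; 4,5 taken => place at 6.
738 hashes to 1; 1 taken => place at 2.
26 hashes to 4; 4,5,6,7 taken => place at 8.
Table: [., 89, 738, ., 499, 235, 444, 854, 26, 856, .]

444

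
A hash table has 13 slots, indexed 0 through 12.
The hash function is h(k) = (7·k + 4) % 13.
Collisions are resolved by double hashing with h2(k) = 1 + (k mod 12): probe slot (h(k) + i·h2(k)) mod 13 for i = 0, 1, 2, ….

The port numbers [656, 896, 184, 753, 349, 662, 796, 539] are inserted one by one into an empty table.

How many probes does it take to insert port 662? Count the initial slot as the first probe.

656 hashes to 7; slot 7 is free → place at 7.
896 hashes to 10; slot 10 is free → place at 10.
184 hashes to 5; slot 5 is free → place at 5.
753 hashes to 10, h2=10; 10,7 taken → place at 4.
349 hashes to 3; slot 3 is free → place at 3.
662 hashes to 10, h2=3; 10 taken → place at 0.
796 hashes to 12; slot 12 is free → place at 12.
539 hashes to 7, h2=12; 7 taken → place at 6.
Table: [662, -, -, 349, 753, 184, 539, 656, -, -, 896, -, 796]

2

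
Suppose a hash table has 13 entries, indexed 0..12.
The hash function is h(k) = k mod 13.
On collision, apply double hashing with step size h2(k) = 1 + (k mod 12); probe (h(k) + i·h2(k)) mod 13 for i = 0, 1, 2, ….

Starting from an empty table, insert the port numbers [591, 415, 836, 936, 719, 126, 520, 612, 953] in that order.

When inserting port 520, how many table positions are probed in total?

591 hashes to 6; slot 6 is free -> place at 6.
415 hashes to 12; slot 12 is free -> place at 12.
836 hashes to 4; slot 4 is free -> place at 4.
936 hashes to 0; slot 0 is free -> place at 0.
719 hashes to 4, h2=12; 4 taken -> place at 3.
126 hashes to 9; slot 9 is free -> place at 9.
520 hashes to 0, h2=5; 0 taken -> place at 5.
612 hashes to 1; slot 1 is free -> place at 1.
953 hashes to 4, h2=6; 4 taken -> place at 10.
Table: [936, 612, —, 719, 836, 520, 591, —, —, 126, 953, —, 415]

2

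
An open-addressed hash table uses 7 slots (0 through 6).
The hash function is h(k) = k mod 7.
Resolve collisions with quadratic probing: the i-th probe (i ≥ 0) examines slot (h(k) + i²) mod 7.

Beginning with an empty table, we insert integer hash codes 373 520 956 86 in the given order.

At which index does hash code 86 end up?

373: h=2 => slot 2
520: h=2, probe 2,3 => slot 3
956: h=4 => slot 4
86: h=2, probe 2,3,6 => slot 6
Table: [—, —, 373, 520, 956, —, 86]

6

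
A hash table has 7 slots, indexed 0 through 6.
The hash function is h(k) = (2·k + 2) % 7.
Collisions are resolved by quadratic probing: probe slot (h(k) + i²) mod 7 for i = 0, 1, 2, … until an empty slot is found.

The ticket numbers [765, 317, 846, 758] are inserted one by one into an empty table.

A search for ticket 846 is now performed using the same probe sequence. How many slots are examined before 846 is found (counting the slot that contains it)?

2

765: h=6 -> slot 6
317: h=6, probe 6,0 -> slot 0
846: h=0, probe 0,1 -> slot 1
758: h=6, probe 6,0,3 -> slot 3
Table: [317, 846, ., 758, ., ., 765]
Lookup 846: h=0, probe 0,1 → found at 1.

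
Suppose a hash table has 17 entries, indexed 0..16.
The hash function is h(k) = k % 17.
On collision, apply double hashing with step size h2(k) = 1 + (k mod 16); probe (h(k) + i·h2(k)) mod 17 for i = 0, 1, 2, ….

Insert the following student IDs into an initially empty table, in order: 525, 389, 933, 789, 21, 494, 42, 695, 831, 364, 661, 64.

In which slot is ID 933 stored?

525 hashes to 15; slot 15 is free => place at 15.
389 hashes to 15, h2=6; 15 taken => place at 4.
933 hashes to 15, h2=6; 15,4 taken => place at 10.
789 hashes to 7; slot 7 is free => place at 7.
21 hashes to 4, h2=6; 4,10 taken => place at 16.
494 hashes to 1; slot 1 is free => place at 1.
42 hashes to 8; slot 8 is free => place at 8.
695 hashes to 15, h2=8; 15 taken => place at 6.
831 hashes to 15, h2=16; 15 taken => place at 14.
364 hashes to 7, h2=13; 7 taken => place at 3.
661 hashes to 15, h2=6; 15,4,10,16 taken => place at 5.
64 hashes to 13; slot 13 is free => place at 13.
Table: [-, 494, -, 364, 389, 661, 695, 789, 42, -, 933, -, -, 64, 831, 525, 21]

10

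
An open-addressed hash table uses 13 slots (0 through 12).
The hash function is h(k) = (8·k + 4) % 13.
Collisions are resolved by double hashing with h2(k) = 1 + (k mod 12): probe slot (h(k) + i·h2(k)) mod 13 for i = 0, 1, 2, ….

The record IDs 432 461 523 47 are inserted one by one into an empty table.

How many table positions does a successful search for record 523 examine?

432 hashes to 2; slot 2 is free => place at 2.
461 hashes to 0; slot 0 is free => place at 0.
523 hashes to 2, h2=8; 2 taken => place at 10.
47 hashes to 3; slot 3 is free => place at 3.
Table: [461, —, 432, 47, —, —, —, —, —, —, 523, —, —]
Lookup 523: h=2, h2=8, probe 2,10 → found at 10.

2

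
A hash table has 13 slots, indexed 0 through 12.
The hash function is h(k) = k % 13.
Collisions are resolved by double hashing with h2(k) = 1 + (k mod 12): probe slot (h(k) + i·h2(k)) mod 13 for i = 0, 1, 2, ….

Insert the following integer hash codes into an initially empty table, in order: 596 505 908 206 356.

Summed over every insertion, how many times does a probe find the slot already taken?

3

Insert 596: h=11, slot 11 empty → index 11.
Insert 505: h=11, h2=2, slot 11 occupied → index 0.
Insert 908: h=11, h2=9, slot 11 occupied → index 7.
Insert 206: h=11, h2=3, slot 11 occupied → index 1.
Insert 356: h=5, slot 5 empty → index 5.
Table: [505, 206, -, -, -, 356, -, 908, -, -, -, 596, -]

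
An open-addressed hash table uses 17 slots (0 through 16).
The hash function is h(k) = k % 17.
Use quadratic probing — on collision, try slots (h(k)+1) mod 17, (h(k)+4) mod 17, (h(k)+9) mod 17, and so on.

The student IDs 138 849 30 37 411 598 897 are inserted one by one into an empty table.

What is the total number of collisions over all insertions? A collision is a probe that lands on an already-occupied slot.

Insert 138: h=2, slot 2 empty => index 2.
Insert 849: h=16, slot 16 empty => index 16.
Insert 30: h=13, slot 13 empty => index 13.
Insert 37: h=3, slot 3 empty => index 3.
Insert 411: h=3, slot 3 occupied => index 4.
Insert 598: h=3, slots 3,4 occupied => index 7.
Insert 897: h=13, slot 13 occupied => index 14.
Table: [-, -, 138, 37, 411, -, -, 598, -, -, -, -, -, 30, 897, -, 849]

4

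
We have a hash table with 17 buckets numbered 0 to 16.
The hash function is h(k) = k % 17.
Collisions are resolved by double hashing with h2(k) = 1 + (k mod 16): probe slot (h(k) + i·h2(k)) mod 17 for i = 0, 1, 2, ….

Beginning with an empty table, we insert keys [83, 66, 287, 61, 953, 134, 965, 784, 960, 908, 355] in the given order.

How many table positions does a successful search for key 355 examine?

Insert 83: h=15, slot 15 empty => index 15.
Insert 66: h=15, h2=3, slot 15 occupied => index 1.
Insert 287: h=15, h2=16, slot 15 occupied => index 14.
Insert 61: h=10, slot 10 empty => index 10.
Insert 953: h=1, h2=10, slot 1 occupied => index 11.
Insert 134: h=15, h2=7, slot 15 occupied => index 5.
Insert 965: h=13, slot 13 empty => index 13.
Insert 784: h=2, slot 2 empty => index 2.
Insert 960: h=8, slot 8 empty => index 8.
Insert 908: h=7, slot 7 empty => index 7.
Insert 355: h=15, h2=4, slots 15,2 occupied => index 6.
Table: [—, 66, 784, —, —, 134, 355, 908, 960, —, 61, 953, —, 965, 287, 83, —]
Lookup 355: h=15, h2=4, probe 15,2,6 → found at 6.

3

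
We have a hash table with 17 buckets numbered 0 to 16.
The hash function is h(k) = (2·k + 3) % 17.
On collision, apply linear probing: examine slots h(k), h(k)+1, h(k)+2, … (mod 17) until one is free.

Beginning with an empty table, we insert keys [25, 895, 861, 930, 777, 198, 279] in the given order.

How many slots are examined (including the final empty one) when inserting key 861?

2

25: h=2 -> slot 2
895: h=8 -> slot 8
861: h=8, probe 8,9 -> slot 9
930: h=10 -> slot 10
777: h=10, probe 10,11 -> slot 11
198: h=8, probe 8,9,10,11,12 -> slot 12
279: h=0 -> slot 0
Table: [279, _, 25, _, _, _, _, _, 895, 861, 930, 777, 198, _, _, _, _]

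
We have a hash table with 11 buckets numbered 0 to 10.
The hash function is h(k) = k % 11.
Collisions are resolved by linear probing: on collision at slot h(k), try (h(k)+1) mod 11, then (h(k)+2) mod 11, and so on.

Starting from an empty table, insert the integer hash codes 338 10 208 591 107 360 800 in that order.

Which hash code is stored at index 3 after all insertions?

Insert 338: h=8, slot 8 empty → index 8.
Insert 10: h=10, slot 10 empty → index 10.
Insert 208: h=10, slot 10 occupied → index 0.
Insert 591: h=8, slot 8 occupied → index 9.
Insert 107: h=8, slots 8,9,10,0 occupied → index 1.
Insert 360: h=8, slots 8,9,10,0,1 occupied → index 2.
Insert 800: h=8, slots 8,9,10,0,1,2 occupied → index 3.
Table: [208, 107, 360, 800, —, —, —, —, 338, 591, 10]

800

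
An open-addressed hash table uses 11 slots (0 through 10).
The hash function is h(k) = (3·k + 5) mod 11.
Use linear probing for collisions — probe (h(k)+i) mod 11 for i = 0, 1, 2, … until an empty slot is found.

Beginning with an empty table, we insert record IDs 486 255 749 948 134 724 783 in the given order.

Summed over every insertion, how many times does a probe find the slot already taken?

10

Insert 486: h=0, slot 0 empty → index 0.
Insert 255: h=0, slot 0 occupied → index 1.
Insert 749: h=8, slot 8 empty → index 8.
Insert 948: h=0, slots 0,1 occupied → index 2.
Insert 134: h=0, slots 0,1,2 occupied → index 3.
Insert 724: h=10, slot 10 empty → index 10.
Insert 783: h=0, slots 0,1,2,3 occupied → index 4.
Table: [486, 255, 948, 134, 783, _, _, _, 749, _, 724]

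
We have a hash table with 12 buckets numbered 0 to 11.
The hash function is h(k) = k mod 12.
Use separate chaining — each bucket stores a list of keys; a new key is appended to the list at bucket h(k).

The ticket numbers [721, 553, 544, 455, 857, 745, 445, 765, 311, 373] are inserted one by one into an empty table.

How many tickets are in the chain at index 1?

5

721 → bucket 1
553 → bucket 1 (collision)
544 → bucket 4
455 → bucket 11
857 → bucket 5
745 → bucket 1 (collision)
445 → bucket 1 (collision)
765 → bucket 9
311 → bucket 11 (collision)
373 → bucket 1 (collision)
Final buckets:
0: -
1: 721 -> 553 -> 745 -> 445 -> 373
2: -
3: -
4: 544
5: 857
6: -
7: -
8: -
9: 765
10: -
11: 455 -> 311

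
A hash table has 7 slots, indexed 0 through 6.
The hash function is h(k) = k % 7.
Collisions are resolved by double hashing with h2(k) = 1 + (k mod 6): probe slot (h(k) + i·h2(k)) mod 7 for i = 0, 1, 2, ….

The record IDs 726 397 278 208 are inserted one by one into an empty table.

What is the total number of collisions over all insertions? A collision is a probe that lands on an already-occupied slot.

726: h=5 → slot 5
397: h=5, h2=2, probe 5,0 → slot 0
278: h=5, h2=3, probe 5,1 → slot 1
208: h=5, h2=5, probe 5,3 → slot 3
Table: [397, 278, -, 208, -, 726, -]

3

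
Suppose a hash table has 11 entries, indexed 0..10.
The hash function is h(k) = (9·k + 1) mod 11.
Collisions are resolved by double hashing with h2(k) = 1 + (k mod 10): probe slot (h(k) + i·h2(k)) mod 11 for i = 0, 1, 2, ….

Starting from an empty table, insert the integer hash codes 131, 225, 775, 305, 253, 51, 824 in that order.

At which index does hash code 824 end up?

6

131 hashes to 3; slot 3 is free => place at 3.
225 hashes to 2; slot 2 is free => place at 2.
775 hashes to 2, h2=6; 2 taken => place at 8.
305 hashes to 7; slot 7 is free => place at 7.
253 hashes to 1; slot 1 is free => place at 1.
51 hashes to 9; slot 9 is free => place at 9.
824 hashes to 3, h2=5; 3,8,2,7,1 taken => place at 6.
Table: [., 253, 225, 131, ., ., 824, 305, 775, 51, .]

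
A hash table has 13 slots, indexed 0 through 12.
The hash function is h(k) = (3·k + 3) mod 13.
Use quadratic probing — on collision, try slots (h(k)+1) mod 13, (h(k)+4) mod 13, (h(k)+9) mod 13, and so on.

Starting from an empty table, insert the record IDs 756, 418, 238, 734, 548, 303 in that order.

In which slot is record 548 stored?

Insert 756: h=9, slot 9 empty -> index 9.
Insert 418: h=9, slot 9 occupied -> index 10.
Insert 238: h=2, slot 2 empty -> index 2.
Insert 734: h=8, slot 8 empty -> index 8.
Insert 548: h=9, slots 9,10 occupied -> index 0.
Insert 303: h=2, slot 2 occupied -> index 3.
Table: [548, _, 238, 303, _, _, _, _, 734, 756, 418, _, _]

0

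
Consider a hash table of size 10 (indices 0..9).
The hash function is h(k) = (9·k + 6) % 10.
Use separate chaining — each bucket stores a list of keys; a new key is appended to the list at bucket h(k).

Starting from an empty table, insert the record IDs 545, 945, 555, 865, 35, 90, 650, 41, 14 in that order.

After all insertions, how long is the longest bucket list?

Insert 545: h=1, bucket 1 empty → new chain.
Insert 945: h=1, bucket 1 nonempty → append to chain.
Insert 555: h=1, bucket 1 nonempty → append to chain.
Insert 865: h=1, bucket 1 nonempty → append to chain.
Insert 35: h=1, bucket 1 nonempty → append to chain.
Insert 90: h=6, bucket 6 empty → new chain.
Insert 650: h=6, bucket 6 nonempty → append to chain.
Insert 41: h=5, bucket 5 empty → new chain.
Insert 14: h=2, bucket 2 empty → new chain.
Final buckets:
0: ∅
1: 545 -> 945 -> 555 -> 865 -> 35
2: 14
3: ∅
4: ∅
5: 41
6: 90 -> 650
7: ∅
8: ∅
9: ∅

5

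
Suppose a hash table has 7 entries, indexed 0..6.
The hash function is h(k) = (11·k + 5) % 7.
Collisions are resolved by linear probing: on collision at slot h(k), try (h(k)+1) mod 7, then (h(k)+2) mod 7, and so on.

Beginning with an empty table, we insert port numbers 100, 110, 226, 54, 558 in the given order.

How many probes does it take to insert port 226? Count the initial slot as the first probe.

2

Insert 100: h=6, slot 6 empty => index 6.
Insert 110: h=4, slot 4 empty => index 4.
Insert 226: h=6, slot 6 occupied => index 0.
Insert 54: h=4, slot 4 occupied => index 5.
Insert 558: h=4, slots 4,5,6,0 occupied => index 1.
Table: [226, 558, ∅, ∅, 110, 54, 100]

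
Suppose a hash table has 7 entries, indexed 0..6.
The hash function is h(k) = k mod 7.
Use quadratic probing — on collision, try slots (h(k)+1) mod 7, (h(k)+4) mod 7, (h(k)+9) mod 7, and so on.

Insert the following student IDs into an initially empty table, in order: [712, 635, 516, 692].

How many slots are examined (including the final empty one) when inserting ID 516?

712 hashes to 5; slot 5 is free → place at 5.
635 hashes to 5; 5 taken → place at 6.
516 hashes to 5; 5,6 taken → place at 2.
692 hashes to 6; 6 taken → place at 0.
Table: [692, ∅, 516, ∅, ∅, 712, 635]

3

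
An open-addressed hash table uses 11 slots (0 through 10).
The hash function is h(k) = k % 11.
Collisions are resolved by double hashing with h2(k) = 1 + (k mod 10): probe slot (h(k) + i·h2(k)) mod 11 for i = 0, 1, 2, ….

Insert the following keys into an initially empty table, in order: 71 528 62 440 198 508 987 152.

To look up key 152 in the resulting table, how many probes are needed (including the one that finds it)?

3

Insert 71: h=5, slot 5 empty => index 5.
Insert 528: h=0, slot 0 empty => index 0.
Insert 62: h=7, slot 7 empty => index 7.
Insert 440: h=0, h2=1, slot 0 occupied => index 1.
Insert 198: h=0, h2=9, slot 0 occupied => index 9.
Insert 508: h=2, slot 2 empty => index 2.
Insert 987: h=8, slot 8 empty => index 8.
Insert 152: h=9, h2=3, slots 9,1 occupied => index 4.
Table: [528, 440, 508, —, 152, 71, —, 62, 987, 198, —]
Lookup 152: h=9, h2=3, probe 9,1,4 → found at 4.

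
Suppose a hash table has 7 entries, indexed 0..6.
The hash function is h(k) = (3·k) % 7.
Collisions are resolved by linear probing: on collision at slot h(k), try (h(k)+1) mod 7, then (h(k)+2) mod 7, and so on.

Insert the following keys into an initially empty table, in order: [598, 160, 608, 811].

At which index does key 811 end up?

6

598: h=2 → slot 2
160: h=4 → slot 4
608: h=4, probe 4,5 → slot 5
811: h=4, probe 4,5,6 → slot 6
Table: [., ., 598, ., 160, 608, 811]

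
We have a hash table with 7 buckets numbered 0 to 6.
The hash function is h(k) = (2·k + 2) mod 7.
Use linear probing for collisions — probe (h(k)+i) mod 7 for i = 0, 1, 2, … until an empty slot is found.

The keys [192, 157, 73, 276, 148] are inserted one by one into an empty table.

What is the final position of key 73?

192: h=1 → slot 1
157: h=1, probe 1,2 → slot 2
73: h=1, probe 1,2,3 → slot 3
276: h=1, probe 1,2,3,4 → slot 4
148: h=4, probe 4,5 → slot 5
Table: [—, 192, 157, 73, 276, 148, —]

3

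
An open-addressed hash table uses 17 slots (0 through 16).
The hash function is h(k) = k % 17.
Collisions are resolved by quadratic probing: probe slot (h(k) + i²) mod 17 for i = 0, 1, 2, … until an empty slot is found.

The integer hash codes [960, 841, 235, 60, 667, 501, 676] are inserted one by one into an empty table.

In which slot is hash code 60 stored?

10

960: h=8 => slot 8
841: h=8, probe 8,9 => slot 9
235: h=14 => slot 14
60: h=9, probe 9,10 => slot 10
667: h=4 => slot 4
501: h=8, probe 8,9,12 => slot 12
676: h=13 => slot 13
Table: [∅, ∅, ∅, ∅, 667, ∅, ∅, ∅, 960, 841, 60, ∅, 501, 676, 235, ∅, ∅]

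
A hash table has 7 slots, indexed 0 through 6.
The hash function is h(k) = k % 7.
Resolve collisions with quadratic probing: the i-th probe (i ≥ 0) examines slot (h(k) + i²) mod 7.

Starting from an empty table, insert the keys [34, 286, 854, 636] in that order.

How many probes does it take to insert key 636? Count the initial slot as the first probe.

Insert 34: h=6, slot 6 empty → index 6.
Insert 286: h=6, slot 6 occupied → index 0.
Insert 854: h=0, slot 0 occupied → index 1.
Insert 636: h=6, slots 6,0 occupied → index 3.
Table: [286, 854, -, 636, -, -, 34]

3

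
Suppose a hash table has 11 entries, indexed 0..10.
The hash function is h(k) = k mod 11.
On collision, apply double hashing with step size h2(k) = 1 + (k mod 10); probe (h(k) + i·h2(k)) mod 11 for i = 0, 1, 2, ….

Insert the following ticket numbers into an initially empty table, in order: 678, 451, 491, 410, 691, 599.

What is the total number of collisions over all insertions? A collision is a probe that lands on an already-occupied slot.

3

678: h=7 → slot 7
451: h=0 → slot 0
491: h=7, h2=2, probe 7,9 → slot 9
410: h=3 → slot 3
691: h=9, h2=2, probe 9,0,2 → slot 2
599: h=5 → slot 5
Table: [451, ∅, 691, 410, ∅, 599, ∅, 678, ∅, 491, ∅]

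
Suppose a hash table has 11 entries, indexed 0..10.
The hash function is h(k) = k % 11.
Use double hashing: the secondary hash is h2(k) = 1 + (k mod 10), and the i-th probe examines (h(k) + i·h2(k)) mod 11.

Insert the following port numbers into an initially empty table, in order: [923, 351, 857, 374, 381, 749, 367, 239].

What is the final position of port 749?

Insert 923: h=10, slot 10 empty → index 10.
Insert 351: h=10, h2=2, slot 10 occupied → index 1.
Insert 857: h=10, h2=8, slot 10 occupied → index 7.
Insert 374: h=0, slot 0 empty → index 0.
Insert 381: h=7, h2=2, slot 7 occupied → index 9.
Insert 749: h=1, h2=10, slots 1,0,10,9 occupied → index 8.
Insert 367: h=4, slot 4 empty → index 4.
Insert 239: h=8, h2=10, slots 8,7 occupied → index 6.
Table: [374, 351, -, -, 367, -, 239, 857, 749, 381, 923]

8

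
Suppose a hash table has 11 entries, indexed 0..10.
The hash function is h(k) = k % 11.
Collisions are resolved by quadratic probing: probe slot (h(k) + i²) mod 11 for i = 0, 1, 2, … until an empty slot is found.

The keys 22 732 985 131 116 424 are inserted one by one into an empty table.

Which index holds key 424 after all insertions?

9

22 hashes to 0; slot 0 is free => place at 0.
732 hashes to 6; slot 6 is free => place at 6.
985 hashes to 6; 6 taken => place at 7.
131 hashes to 10; slot 10 is free => place at 10.
116 hashes to 6; 6,7,10 taken => place at 4.
424 hashes to 6; 6,7,10,4,0 taken => place at 9.
Table: [22, _, _, _, 116, _, 732, 985, _, 424, 131]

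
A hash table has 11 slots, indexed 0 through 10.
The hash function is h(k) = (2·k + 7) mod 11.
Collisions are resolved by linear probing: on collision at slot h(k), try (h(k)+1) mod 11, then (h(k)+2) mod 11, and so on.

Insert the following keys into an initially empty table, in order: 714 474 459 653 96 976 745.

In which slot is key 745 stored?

6

714: h=5 -> slot 5
474: h=9 -> slot 9
459: h=1 -> slot 1
653: h=4 -> slot 4
96: h=1, probe 1,2 -> slot 2
976: h=1, probe 1,2,3 -> slot 3
745: h=1, probe 1,2,3,4,5,6 -> slot 6
Table: [-, 459, 96, 976, 653, 714, 745, -, -, 474, -]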